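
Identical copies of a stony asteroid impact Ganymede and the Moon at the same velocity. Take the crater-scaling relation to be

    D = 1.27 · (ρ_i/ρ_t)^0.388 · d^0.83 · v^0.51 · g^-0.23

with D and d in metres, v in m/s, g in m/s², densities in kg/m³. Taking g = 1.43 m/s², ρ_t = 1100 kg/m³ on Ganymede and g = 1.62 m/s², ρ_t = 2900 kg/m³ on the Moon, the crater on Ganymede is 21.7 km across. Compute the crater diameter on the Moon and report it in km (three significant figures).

The impactor-only factors (d, v, ρ_i) cancel in the ratio, leaving D_Moon/D_Ganymede = (g_Moon/g_Ganymede)^-0.23 · (ρ_t,Ganymede/ρ_t,Moon)^0.388.
(1.62/1.43)^-0.23 = 1.133^-0.23 = 0.9717
(1100/2900)^0.388 = 0.3793^0.388 = 0.6865
Ratio = 0.9717 × 0.6865 = 0.6671
D_Moon = 0.6671 × 21.7 km = 14.5 km

D ≈ 14.5 km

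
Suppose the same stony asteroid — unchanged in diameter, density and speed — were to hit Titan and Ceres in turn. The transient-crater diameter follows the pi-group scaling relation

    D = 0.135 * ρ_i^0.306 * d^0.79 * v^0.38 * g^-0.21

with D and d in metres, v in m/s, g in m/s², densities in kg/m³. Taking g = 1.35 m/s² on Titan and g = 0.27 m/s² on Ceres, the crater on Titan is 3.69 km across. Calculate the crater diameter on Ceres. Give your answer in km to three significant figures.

All impactor-dependent factors cancel in the ratio, leaving D_Ceres/D_Titan = (g_Ceres/g_Titan)^-0.21.
(0.27/1.35)^-0.21 = 0.2000^-0.21 = 1.402
D_Ceres = 1.402 × 3.69 km = 5.17 km

D ≈ 5.17 km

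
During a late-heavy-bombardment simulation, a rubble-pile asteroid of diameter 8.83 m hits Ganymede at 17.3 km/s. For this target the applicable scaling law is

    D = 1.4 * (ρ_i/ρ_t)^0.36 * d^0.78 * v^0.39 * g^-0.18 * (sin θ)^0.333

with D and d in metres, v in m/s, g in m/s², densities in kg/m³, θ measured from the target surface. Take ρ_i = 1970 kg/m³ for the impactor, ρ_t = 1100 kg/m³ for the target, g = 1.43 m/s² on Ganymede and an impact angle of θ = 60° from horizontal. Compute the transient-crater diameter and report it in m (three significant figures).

In SI units: v = 17300 m/s.
(ρ_i/ρ_t)^0.36 = (1970/1100)^0.36 = 1.233
d^0.78 = 8.83^0.78 = 5.468
v^0.39 = 17300^0.39 = 44.96
g^-0.18 = 1.43^-0.18 = 0.9376
(sin 60°)^0.333 = 0.8660^0.333 = 0.9532
D = 1.4 × 1.233 × 5.468 × 44.96 × 0.9376 × 0.9532 = 379.3 m

D ≈ 379 m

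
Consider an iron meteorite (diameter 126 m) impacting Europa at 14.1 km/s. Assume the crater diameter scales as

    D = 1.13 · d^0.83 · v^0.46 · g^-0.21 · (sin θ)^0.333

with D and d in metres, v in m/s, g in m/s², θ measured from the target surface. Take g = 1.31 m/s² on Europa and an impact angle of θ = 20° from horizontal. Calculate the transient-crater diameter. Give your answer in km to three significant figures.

In SI units: v = 14100 m/s.
d^0.83 = 126^0.83 = 55.37
v^0.46 = 14100^0.46 = 81.03
g^-0.21 = 1.31^-0.21 = 0.9449
(sin 20°)^0.333 = 0.3420^0.333 = 0.6996
D = 1.13 × 55.37 × 81.03 × 0.9449 × 0.6996 = 3351 m
   = 3.351 km

D ≈ 3.35 km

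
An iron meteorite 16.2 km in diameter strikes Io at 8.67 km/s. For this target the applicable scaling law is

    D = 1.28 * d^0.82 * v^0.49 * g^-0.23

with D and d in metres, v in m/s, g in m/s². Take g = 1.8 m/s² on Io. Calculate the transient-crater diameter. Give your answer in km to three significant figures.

In SI units: d = 16200 m, v = 8670 m/s.
d^0.82 = 16200^0.82 = 2830
v^0.49 = 8670^0.49 = 85.04
g^-0.23 = 1.8^-0.23 = 0.8735
D = 1.28 × 2830 × 85.04 × 0.8735 = 2.691 × 10^5 m
   = 269.1 km

D ≈ 269 km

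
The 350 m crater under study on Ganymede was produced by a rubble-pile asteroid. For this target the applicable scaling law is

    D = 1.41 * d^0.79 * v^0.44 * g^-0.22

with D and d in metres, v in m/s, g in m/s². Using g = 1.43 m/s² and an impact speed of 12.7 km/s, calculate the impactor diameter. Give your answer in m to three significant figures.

d ≈ 6.15 m

Rearranging for d: d = [D / (1.41 · 12700^0.44 · 1.43^-0.22)]^(1/0.79).
12700^0.44 = 63.93
1.43^-0.22 = 0.9243
Denominator = 1.41 × 63.93 × 0.9243 = 83.32
D / 83.32 = 350 / 83.32 = 4.201
d = 4.201^(1/0.79) = 4.201^1.2658 = 6.152 m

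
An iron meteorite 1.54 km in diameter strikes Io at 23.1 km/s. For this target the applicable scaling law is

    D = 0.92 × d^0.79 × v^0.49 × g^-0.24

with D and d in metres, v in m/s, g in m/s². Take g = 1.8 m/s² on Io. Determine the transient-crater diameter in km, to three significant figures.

D ≈ 36.2 km

In SI units: d = 1540 m, v = 23100 m/s.
d^0.79 = 1540^0.79 = 329.7
v^0.49 = 23100^0.49 = 137.5
g^-0.24 = 1.8^-0.24 = 0.8684
D = 0.92 × 329.7 × 137.5 × 0.8684 = 36218 m
   = 36.22 km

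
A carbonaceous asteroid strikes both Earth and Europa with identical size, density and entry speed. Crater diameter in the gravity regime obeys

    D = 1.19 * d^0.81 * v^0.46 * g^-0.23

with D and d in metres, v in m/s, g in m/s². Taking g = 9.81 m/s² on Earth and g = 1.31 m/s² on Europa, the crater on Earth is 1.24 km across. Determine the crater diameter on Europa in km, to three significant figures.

D ≈ 1.97 km

All impactor-dependent factors cancel in the ratio, leaving D_Europa/D_Earth = (g_Europa/g_Earth)^-0.23.
(1.31/9.81)^-0.23 = 0.1335^-0.23 = 1.589
D_Europa = 1.589 × 1.24 km = 1.97 km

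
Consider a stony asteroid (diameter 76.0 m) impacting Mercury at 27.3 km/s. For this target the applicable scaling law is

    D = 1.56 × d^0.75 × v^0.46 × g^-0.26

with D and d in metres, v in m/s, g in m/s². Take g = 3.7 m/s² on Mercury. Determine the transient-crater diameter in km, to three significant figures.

D ≈ 3.14 km

In SI units: v = 27300 m/s.
d^0.75 = 76^0.75 = 25.74
v^0.46 = 27300^0.46 = 109.8
g^-0.26 = 3.7^-0.26 = 0.7117
D = 1.56 × 25.74 × 109.8 × 0.7117 = 3138 m
   = 3.138 km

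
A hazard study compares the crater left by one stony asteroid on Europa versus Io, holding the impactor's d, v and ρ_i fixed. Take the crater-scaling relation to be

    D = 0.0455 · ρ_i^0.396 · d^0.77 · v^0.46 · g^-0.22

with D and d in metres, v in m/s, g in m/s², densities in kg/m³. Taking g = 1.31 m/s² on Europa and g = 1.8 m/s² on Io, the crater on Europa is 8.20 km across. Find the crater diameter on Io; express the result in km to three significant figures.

All impactor-dependent factors cancel in the ratio, leaving D_Io/D_Europa = (g_Io/g_Europa)^-0.22.
(1.8/1.31)^-0.22 = 1.374^-0.22 = 0.9325
D_Io = 0.9325 × 8.20 km = 7.65 km

D ≈ 7.65 km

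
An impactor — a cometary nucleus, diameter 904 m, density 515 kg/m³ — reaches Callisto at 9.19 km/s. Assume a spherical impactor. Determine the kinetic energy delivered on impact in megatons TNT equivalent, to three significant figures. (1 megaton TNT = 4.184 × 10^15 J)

E ≈ 2010 Mt TNT

v = 9190 m/s.
Mass m = (π/6) ρ d³ = (π/6) × 515 × (904)³ = 1.992 × 10^11 kg
E = ½ m v² = 0.5 × 1.992 × 10^11 × (9190)² = 8.412 × 10^18 J
   = 8.412 × 10^18 / 4.184×10^15 = 2011 Mt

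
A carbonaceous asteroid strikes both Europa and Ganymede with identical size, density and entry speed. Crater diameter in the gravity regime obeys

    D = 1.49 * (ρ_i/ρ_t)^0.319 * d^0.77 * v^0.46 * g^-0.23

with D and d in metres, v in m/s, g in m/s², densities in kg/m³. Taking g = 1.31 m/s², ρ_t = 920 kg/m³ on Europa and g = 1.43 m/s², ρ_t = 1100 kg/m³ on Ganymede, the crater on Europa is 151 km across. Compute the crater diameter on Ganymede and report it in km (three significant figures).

D ≈ 140 km

The impactor-only factors (d, v, ρ_i) cancel in the ratio, leaving D_Ganymede/D_Europa = (g_Ganymede/g_Europa)^-0.23 · (ρ_t,Europa/ρ_t,Ganymede)^0.319.
(1.43/1.31)^-0.23 = 1.092^-0.23 = 0.9800
(920/1100)^0.319 = 0.8364^0.319 = 0.9446
Ratio = 0.9800 × 0.9446 = 0.9257
D_Ganymede = 0.9257 × 151 km = 140 km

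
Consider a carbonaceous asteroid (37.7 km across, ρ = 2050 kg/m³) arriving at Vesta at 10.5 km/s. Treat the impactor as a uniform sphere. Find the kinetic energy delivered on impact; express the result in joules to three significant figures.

E ≈ 3.17 × 10^24 J

d = 37700 m; v = 10500 m/s.
Mass m = (π/6) ρ d³ = (π/6) × 2050 × (37700)³ = 5.751 × 10^16 kg
E = ½ m v² = 0.5 × 5.751 × 10^16 × (10500)² = 3.170 × 10^24 J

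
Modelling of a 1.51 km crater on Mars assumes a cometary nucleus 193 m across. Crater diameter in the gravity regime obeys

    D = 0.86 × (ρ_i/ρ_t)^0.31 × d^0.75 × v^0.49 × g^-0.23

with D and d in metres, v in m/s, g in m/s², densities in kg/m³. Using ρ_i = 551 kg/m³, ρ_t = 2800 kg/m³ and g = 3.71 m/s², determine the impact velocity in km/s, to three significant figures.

Rearranging for v: v = [D / (0.86 · (551/2800)^0.31 · 193^0.75 · 3.71^-0.23)]^(1/0.49).
D = 1510 m.
(551/2800)^0.31 = 0.6041
193^0.75 = 51.78
3.71^-0.23 = 0.7397
Denominator = 0.86 × 0.6041 × 51.78 × 0.7397 = 19.90
D / 19.90 = 1510 / 19.90 = 75.88
v = 75.88^(1/0.49) = 75.88^2.0408 = 6870 m/s

v ≈ 6.87 km/s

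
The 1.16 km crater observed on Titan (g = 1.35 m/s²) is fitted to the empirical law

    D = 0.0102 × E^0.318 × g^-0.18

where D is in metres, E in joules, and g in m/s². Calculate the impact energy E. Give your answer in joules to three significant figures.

E ≈ 9.39 × 10^15 J

Rearranging: E = [D / (0.0102 · g^-0.18)]^(1/0.318).
D = 1160 m.
g^-0.18 = 1.35^-0.18 = 0.9474
D / (0.0102 × 0.9474) = 1160 / (9.663 × 10^-3) = 1.200 × 10^5
E = (1.200 × 10^5)^3.1447 = 9.386 × 10^15 J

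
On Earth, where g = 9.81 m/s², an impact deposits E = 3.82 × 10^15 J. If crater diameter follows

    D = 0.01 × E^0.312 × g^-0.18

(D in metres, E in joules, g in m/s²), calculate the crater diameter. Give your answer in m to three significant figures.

D ≈ 482 m

E^0.312 = (3.82 × 10^15)^0.312 = 7.271 × 10^4
g^-0.18 = 9.81^-0.18 = 0.6630
D = 0.01 × 7.271 × 10^4 × 0.6630 = 482.1 m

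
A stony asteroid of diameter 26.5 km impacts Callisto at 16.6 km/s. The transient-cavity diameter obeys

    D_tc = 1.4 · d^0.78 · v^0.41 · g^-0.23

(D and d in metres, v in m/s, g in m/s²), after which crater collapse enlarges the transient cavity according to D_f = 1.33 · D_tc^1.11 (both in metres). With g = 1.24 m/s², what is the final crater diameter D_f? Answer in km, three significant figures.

In SI: d = 26500 m, v = 16600 m/s.
d^0.78 = 26500^0.78 = 2819
v^0.41 = 16600^0.41 = 53.73
g^-0.23 = 1.24^-0.23 = 0.9517
D_tc = 1.4 × 2819 × 53.73 × 0.9517 = 2.018 × 10^5 m
D_f = 1.33 × (2.018 × 10^5)^1.11 = 1.029 × 10^6 m
     = 1029 km

D_f ≈ 1030 km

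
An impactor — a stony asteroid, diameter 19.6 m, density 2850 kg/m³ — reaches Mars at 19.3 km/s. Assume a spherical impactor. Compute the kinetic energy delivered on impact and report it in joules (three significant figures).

v = 19300 m/s.
Mass m = (π/6) ρ d³ = (π/6) × 2850 × (19.6)³ = 1.124 × 10^7 kg
E = ½ m v² = 0.5 × 1.124 × 10^7 × (19300)² = 2.093 × 10^15 J

E ≈ 2.09 × 10^15 J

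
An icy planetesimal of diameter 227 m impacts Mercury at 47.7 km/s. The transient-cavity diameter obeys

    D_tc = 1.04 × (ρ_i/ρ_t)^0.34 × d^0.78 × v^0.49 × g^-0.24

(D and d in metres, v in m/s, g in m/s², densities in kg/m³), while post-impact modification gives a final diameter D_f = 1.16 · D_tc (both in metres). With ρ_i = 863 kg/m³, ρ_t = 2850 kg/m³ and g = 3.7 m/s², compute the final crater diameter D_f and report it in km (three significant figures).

v = 47700 m/s.
(ρ_i/ρ_t)^0.34 = (863/2850)^0.34 = 0.6662
d^0.78 = 227^0.78 = 68.82
v^0.49 = 47700^0.49 = 196.1
g^-0.24 = 3.7^-0.24 = 0.7305
D_tc = 1.04 × 0.6662 × 68.82 × 196.1 × 0.7305 = 6830 m
D_f = 1.16 × 6830 = 7923 m
     = 7.923 km

D_f ≈ 7.92 km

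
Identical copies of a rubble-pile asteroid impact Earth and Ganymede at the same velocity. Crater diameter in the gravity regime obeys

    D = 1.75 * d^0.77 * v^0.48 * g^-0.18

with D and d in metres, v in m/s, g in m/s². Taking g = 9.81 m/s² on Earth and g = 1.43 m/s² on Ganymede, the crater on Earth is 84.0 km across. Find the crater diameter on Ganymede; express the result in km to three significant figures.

D ≈ 119 km

All impactor-dependent factors cancel in the ratio, leaving D_Ganymede/D_Earth = (g_Ganymede/g_Earth)^-0.18.
(1.43/9.81)^-0.18 = 0.1458^-0.18 = 1.414
D_Ganymede = 1.414 × 84.0 km = 119 km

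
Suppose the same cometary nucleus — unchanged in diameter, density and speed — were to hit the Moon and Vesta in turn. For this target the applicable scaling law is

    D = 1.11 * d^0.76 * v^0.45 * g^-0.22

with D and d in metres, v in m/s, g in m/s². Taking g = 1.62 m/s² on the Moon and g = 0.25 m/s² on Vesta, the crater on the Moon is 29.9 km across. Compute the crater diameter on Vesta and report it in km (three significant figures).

All impactor-dependent factors cancel in the ratio, leaving D_Vesta/D_Moon = (g_Vesta/g_Moon)^-0.22.
(0.25/1.62)^-0.22 = 0.1543^-0.22 = 1.509
D_Vesta = 1.509 × 29.9 km = 45.1 km

D ≈ 45.1 km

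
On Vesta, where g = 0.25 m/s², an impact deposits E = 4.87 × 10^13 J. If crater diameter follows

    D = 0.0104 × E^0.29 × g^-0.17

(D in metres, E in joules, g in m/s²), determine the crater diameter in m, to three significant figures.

D ≈ 123 m

E^0.29 = (4.87 × 10^13)^0.29 = 9.319 × 10^3
g^-0.17 = 0.25^-0.17 = 1.266
D = 0.0104 × 9.319 × 10^3 × 1.266 = 122.7 m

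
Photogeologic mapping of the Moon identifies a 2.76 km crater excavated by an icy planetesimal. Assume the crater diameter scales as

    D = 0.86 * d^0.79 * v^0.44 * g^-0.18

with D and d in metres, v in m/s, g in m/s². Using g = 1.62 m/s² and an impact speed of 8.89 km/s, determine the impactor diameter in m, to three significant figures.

d ≈ 194 m

Rearranging for d: d = [D / (0.86 · 8890^0.44 · 1.62^-0.18)]^(1/0.79).
D = 2760 m.
8890^0.44 = 54.64
1.62^-0.18 = 0.9168
Denominator = 0.86 × 54.64 × 0.9168 = 43.08
D / 43.08 = 2760 / 43.08 = 64.07
d = 64.07^(1/0.79) = 64.07^1.2658 = 193.6 m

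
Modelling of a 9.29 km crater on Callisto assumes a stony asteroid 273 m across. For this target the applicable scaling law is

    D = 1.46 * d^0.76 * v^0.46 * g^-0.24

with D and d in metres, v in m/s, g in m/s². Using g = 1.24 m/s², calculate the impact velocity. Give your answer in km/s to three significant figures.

Rearranging for v: v = [D / (1.46 · 273^0.76 · 1.24^-0.24)]^(1/0.46).
D = 9290 m.
273^0.76 = 71.04
1.24^-0.24 = 0.9497
Denominator = 1.46 × 71.04 × 0.9497 = 98.50
D / 98.50 = 9290 / 98.50 = 94.31
v = 94.31^(1/0.46) = 94.31^2.1739 = 19611 m/s

v ≈ 19.6 km/s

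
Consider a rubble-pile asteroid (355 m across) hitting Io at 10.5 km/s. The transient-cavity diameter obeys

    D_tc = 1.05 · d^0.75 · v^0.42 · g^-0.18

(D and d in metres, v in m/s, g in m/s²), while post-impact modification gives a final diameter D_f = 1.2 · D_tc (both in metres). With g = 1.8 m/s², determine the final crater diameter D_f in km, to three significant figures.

v = 10500 m/s.
d^0.75 = 355^0.75 = 81.78
v^0.42 = 10500^0.42 = 48.85
g^-0.18 = 1.8^-0.18 = 0.8996
D_tc = 1.05 × 81.78 × 48.85 × 0.8996 = 3774 m
D_f = 1.2 × 3774 = 4529 m
     = 4.529 km

D_f ≈ 4.53 km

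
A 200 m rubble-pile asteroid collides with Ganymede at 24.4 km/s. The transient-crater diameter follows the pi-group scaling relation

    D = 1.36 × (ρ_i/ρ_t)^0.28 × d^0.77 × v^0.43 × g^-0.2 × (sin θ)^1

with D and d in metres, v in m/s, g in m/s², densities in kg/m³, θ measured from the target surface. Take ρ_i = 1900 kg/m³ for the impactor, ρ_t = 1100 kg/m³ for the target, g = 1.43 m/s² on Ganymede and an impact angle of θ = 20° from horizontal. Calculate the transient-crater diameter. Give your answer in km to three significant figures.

In SI units: v = 24400 m/s.
(ρ_i/ρ_t)^0.28 = (1900/1100)^0.28 = 1.165
d^0.77 = 200^0.77 = 59.13
v^0.43 = 24400^0.43 = 77.02
g^-0.2 = 1.43^-0.2 = 0.9310
(sin 20°)^1 = 0.3420^1 = 0.3420
D = 1.36 × 1.165 × 59.13 × 77.02 × 0.9310 × 0.3420 = 2297 m
   = 2.297 km

D ≈ 2.30 km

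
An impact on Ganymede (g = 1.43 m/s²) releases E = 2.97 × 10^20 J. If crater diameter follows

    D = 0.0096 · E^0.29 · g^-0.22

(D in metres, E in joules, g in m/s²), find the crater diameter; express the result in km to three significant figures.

E^0.29 = (2.97 × 10^20)^0.29 = 8.652 × 10^5
g^-0.22 = 1.43^-0.22 = 0.9243
D = 0.0096 × 8.652 × 10^5 × 0.9243 = 7677 m
   = 7.677 km

D ≈ 7.68 km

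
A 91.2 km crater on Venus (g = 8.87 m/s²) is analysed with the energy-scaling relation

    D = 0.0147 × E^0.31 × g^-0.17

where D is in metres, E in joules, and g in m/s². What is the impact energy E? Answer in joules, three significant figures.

Rearranging: E = [D / (0.0147 · g^-0.17)]^(1/0.31).
D = 91200 m.
g^-0.17 = 8.87^-0.17 = 0.6900
D / (0.0147 × 0.6900) = 91200 / (0.01014) = 8.994 × 10^6
E = (8.994 × 10^6)^3.2258 = 2.704 × 10^22 J

E ≈ 2.70 × 10^22 J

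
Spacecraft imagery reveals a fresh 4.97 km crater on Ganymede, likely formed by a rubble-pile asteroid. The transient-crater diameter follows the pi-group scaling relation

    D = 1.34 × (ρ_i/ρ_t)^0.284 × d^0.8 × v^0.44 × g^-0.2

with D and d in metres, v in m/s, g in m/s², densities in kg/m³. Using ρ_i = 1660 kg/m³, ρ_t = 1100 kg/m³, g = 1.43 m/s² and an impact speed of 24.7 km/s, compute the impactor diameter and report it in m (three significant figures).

Rearranging for d: d = [D / (1.34 · (1660/1100)^0.284 · 24700^0.44 · 1.43^-0.2)]^(1/0.8).
D = 4970 m.
(1660/1100)^0.284 = 1.124
24700^0.44 = 85.66
1.43^-0.2 = 0.9310
Denominator = 1.34 × 1.124 × 85.66 × 0.9310 = 120.1
D / 120.1 = 4970 / 120.1 = 41.38
d = 41.38^(1/0.8) = 41.38^1.25 = 105.0 m

d ≈ 105 m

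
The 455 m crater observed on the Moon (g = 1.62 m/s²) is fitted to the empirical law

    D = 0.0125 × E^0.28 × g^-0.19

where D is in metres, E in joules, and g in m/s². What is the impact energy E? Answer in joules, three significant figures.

Rearranging: E = [D / (0.0125 · g^-0.19)]^(1/0.28).
g^-0.19 = 1.62^-0.19 = 0.9124
D / (0.0125 × 0.9124) = 455 / (0.01141) = 3.988 × 10^4
E = (3.988 × 10^4)^3.5714 = 2.699 × 10^16 J

E ≈ 2.70 × 10^16 J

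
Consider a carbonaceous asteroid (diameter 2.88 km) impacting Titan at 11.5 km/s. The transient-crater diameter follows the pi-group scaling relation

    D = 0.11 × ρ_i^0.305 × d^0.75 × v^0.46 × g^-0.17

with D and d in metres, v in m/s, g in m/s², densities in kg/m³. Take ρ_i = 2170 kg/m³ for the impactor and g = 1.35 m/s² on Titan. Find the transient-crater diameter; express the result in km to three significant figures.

D ≈ 31.6 km

In SI units: d = 2880 m, v = 11500 m/s.
ρ_i^0.305 = 2170^0.305 = 10.41
d^0.75 = 2880^0.75 = 393.1
v^0.46 = 11500^0.46 = 73.78
g^-0.17 = 1.35^-0.17 = 0.9503
D = 0.11 × 10.41 × 393.1 × 73.78 × 0.9503 = 31561 m
   = 31.56 km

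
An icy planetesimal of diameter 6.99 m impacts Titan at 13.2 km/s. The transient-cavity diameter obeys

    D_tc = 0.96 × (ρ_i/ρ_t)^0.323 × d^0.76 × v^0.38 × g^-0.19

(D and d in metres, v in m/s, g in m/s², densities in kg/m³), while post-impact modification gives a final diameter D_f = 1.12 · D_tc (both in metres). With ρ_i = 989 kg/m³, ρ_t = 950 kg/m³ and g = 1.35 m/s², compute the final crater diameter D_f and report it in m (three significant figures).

D_f ≈ 166 m

v = 13200 m/s.
(ρ_i/ρ_t)^0.323 = (989/950)^0.323 = 1.013
d^0.76 = 6.99^0.76 = 4.383
v^0.38 = 13200^0.38 = 36.80
g^-0.19 = 1.35^-0.19 = 0.9446
D_tc = 0.96 × 1.013 × 4.383 × 36.80 × 0.9446 = 148.2 m
D_f = 1.12 × 148.2 = 166.0 m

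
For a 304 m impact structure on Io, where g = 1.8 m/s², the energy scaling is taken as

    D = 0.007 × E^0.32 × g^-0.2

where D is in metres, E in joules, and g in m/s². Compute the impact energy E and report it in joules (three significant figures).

E ≈ 4.49 × 10^14 J

Rearranging: E = [D / (0.007 · g^-0.2)]^(1/0.32).
g^-0.2 = 1.8^-0.2 = 0.8891
D / (0.007 × 0.8891) = 304 / (6.224 × 10^-3) = 4.884 × 10^4
E = (4.884 × 10^4)^3.125 = 4.492 × 10^14 J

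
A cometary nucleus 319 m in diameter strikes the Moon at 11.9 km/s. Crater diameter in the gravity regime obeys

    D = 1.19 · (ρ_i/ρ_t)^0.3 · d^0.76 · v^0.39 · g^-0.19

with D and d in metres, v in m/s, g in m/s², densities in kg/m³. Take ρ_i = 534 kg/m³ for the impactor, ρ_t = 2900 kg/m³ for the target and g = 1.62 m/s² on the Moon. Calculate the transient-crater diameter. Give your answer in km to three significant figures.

D ≈ 2.03 km

In SI units: v = 11900 m/s.
(ρ_i/ρ_t)^0.3 = (534/2900)^0.3 = 0.6019
d^0.76 = 319^0.76 = 79.96
v^0.39 = 11900^0.39 = 38.86
g^-0.19 = 1.62^-0.19 = 0.9124
D = 1.19 × 0.6019 × 79.96 × 38.86 × 0.9124 = 2031 m
   = 2.031 km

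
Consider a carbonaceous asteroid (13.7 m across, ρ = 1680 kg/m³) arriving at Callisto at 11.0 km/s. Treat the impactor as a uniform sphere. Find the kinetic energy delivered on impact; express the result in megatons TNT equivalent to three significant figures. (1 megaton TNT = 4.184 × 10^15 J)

v = 11000 m/s.
Mass m = (π/6) ρ d³ = (π/6) × 1680 × (13.7)³ = 2.262 × 10^6 kg
E = ½ m v² = 0.5 × 2.262 × 10^6 × (11000)² = 1.369 × 10^14 J
   = 1.369 × 10^14 / 4.184×10^15 = 0.03272 Mt

E ≈ 0.0327 Mt TNT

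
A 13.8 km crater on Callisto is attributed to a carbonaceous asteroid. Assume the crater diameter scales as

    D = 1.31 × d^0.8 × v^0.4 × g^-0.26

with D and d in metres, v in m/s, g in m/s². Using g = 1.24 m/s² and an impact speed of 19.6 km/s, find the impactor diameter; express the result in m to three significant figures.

Rearranging for d: d = [D / (1.31 · 19600^0.4 · 1.24^-0.26)]^(1/0.8).
D = 13800 m.
19600^0.4 = 52.11
1.24^-0.26 = 0.9456
Denominator = 1.31 × 52.11 × 0.9456 = 64.55
D / 64.55 = 13800 / 64.55 = 213.8
d = 213.8^(1/0.8) = 213.8^1.25 = 817.5 m

d ≈ 818 m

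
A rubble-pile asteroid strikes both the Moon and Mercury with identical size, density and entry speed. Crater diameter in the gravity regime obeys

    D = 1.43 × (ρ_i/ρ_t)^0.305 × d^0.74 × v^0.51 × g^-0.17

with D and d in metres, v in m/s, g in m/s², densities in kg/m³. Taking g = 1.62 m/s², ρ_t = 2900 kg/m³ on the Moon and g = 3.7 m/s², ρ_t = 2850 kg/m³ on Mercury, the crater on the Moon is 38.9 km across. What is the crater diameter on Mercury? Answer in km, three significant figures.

D ≈ 34.0 km

The impactor-only factors (d, v, ρ_i) cancel in the ratio, leaving D_Mercury/D_Moon = (g_Mercury/g_Moon)^-0.17 · (ρ_t,Moon/ρ_t,Mercury)^0.305.
(3.7/1.62)^-0.17 = 2.284^-0.17 = 0.8690
(2900/2850)^0.305 = 1.018^0.305 = 1.005
Ratio = 0.8690 × 1.005 = 0.8733
D_Mercury = 0.8733 × 38.9 km = 34.0 km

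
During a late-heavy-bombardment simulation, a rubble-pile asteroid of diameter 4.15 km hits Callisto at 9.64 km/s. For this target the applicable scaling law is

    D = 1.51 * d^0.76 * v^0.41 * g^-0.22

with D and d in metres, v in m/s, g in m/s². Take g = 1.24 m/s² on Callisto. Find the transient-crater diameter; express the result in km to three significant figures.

In SI units: d = 4150 m, v = 9640 m/s.
d^0.76 = 4150^0.76 = 562.0
v^0.41 = 9640^0.41 = 43.00
g^-0.22 = 1.24^-0.22 = 0.9538
D = 1.51 × 562.0 × 43.00 × 0.9538 = 34805 m
   = 34.80 km

D ≈ 34.8 km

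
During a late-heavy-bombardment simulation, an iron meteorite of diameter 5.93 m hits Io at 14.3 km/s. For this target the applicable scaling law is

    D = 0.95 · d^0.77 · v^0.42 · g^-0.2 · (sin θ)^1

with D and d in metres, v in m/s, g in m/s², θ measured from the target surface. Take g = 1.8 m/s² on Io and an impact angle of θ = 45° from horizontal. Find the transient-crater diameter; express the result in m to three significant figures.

In SI units: v = 14300 m/s.
d^0.77 = 5.93^0.77 = 3.938
v^0.42 = 14300^0.42 = 55.62
g^-0.2 = 1.8^-0.2 = 0.8891
(sin 45°)^1 = 0.7071^1 = 0.7071
D = 0.95 × 3.938 × 55.62 × 0.8891 × 0.7071 = 130.8 m

D ≈ 131 m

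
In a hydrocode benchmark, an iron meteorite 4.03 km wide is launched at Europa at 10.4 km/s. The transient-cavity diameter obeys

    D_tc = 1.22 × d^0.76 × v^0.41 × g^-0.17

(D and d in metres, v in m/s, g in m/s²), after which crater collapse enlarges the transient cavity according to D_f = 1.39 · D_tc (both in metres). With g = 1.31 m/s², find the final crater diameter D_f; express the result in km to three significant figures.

D_f ≈ 39.5 km

In SI: d = 4030 m, v = 10400 m/s.
d^0.76 = 4030^0.76 = 549.6
v^0.41 = 10400^0.41 = 44.36
g^-0.17 = 1.31^-0.17 = 0.9551
D_tc = 1.22 × 549.6 × 44.36 × 0.9551 = 28410 m
D_f = 1.39 × 28410 = 39490 m
     = 39.49 km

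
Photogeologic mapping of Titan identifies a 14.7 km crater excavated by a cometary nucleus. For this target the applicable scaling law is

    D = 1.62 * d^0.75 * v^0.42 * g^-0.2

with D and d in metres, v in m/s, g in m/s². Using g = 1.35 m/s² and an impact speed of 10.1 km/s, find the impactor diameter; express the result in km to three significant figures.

Rearranging for d: d = [D / (1.62 · 10100^0.42 · 1.35^-0.2)]^(1/0.75).
D = 14700 m.
10100^0.42 = 48.06
1.35^-0.2 = 0.9417
Denominator = 1.62 × 48.06 × 0.9417 = 73.32
D / 73.32 = 14700 / 73.32 = 200.5
d = 200.5^(1/0.75) = 200.5^1.3333 = 1173 m

d ≈ 1.17 km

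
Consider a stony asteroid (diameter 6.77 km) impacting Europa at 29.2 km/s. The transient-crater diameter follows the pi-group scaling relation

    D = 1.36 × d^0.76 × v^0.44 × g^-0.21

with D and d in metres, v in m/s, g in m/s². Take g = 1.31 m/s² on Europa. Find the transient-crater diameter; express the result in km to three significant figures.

In SI units: d = 6770 m, v = 29200 m/s.
d^0.76 = 6770^0.76 = 815.2
v^0.44 = 29200^0.44 = 92.21
g^-0.21 = 1.31^-0.21 = 0.9449
D = 1.36 × 815.2 × 92.21 × 0.9449 = 96598 m
   = 96.60 km

D ≈ 96.6 km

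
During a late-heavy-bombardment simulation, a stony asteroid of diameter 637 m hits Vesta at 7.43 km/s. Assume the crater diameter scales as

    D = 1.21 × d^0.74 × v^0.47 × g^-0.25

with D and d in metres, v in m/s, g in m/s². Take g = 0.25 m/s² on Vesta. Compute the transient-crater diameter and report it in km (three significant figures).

In SI units: v = 7430 m/s.
d^0.74 = 637^0.74 = 118.9
v^0.47 = 7430^0.47 = 65.97
g^-0.25 = 0.25^-0.25 = 1.414
D = 1.21 × 118.9 × 65.97 × 1.414 = 13420 m
   = 13.42 km

D ≈ 13.4 km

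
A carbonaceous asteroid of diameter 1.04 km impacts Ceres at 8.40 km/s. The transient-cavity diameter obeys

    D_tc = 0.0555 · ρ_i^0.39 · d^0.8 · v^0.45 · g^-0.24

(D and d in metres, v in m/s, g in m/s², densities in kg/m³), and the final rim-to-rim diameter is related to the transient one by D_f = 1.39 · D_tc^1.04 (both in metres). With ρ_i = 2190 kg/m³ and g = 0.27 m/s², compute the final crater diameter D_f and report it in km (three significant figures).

D_f ≈ 47.9 km

In SI: d = 1040 m, v = 8400 m/s.
ρ_i^0.39 = 2190^0.39 = 20.08
d^0.8 = 1040^0.8 = 259.2
v^0.45 = 8400^0.45 = 58.33
g^-0.24 = 0.27^-0.24 = 1.369
D_tc = 0.0555 × 20.08 × 259.2 × 58.33 × 1.369 = 23070 m
D_f = 1.39 × (23070)^1.04 = 47927 m
     = 47.93 km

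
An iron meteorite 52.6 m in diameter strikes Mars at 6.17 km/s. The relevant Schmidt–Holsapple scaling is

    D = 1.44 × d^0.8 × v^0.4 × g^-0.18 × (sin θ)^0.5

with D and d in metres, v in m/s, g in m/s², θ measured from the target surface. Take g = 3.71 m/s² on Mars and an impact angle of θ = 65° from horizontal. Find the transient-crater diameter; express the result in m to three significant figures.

D ≈ 846 m

In SI units: v = 6170 m/s.
d^0.8 = 52.6^0.8 = 23.81
v^0.4 = 6170^0.4 = 32.82
g^-0.18 = 3.71^-0.18 = 0.7898
(sin 65°)^0.5 = 0.9063^0.5 = 0.9520
D = 1.44 × 23.81 × 32.82 × 0.7898 × 0.9520 = 846.1 m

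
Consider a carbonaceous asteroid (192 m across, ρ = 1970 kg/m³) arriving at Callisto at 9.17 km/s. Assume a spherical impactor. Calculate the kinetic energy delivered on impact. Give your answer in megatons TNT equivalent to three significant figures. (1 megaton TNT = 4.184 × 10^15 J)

E ≈ 73.4 Mt TNT

v = 9170 m/s.
Mass m = (π/6) ρ d³ = (π/6) × 1970 × (192)³ = 7.301 × 10^9 kg
E = ½ m v² = 0.5 × 7.301 × 10^9 × (9170)² = 3.070 × 10^17 J
   = 3.070 × 10^17 / 4.184×10^15 = 73.37 Mt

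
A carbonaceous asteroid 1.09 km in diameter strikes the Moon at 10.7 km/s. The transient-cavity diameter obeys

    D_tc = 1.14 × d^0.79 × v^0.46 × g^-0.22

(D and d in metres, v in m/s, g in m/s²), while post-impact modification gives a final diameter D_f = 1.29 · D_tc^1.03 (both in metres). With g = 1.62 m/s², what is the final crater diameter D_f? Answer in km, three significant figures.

In SI: d = 1090 m, v = 10700 m/s.
d^0.79 = 1090^0.79 = 250.9
v^0.46 = 10700^0.46 = 71.37
g^-0.22 = 1.62^-0.22 = 0.8993
D_tc = 1.14 × 250.9 × 71.37 × 0.8993 = 18360 m
D_f = 1.29 × (18360)^1.03 = 31796 m
     = 31.80 km

D_f ≈ 31.8 km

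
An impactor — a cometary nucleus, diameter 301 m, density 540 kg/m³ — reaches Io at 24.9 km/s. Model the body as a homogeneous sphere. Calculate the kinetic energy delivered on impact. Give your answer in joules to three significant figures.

v = 24900 m/s.
Mass m = (π/6) ρ d³ = (π/6) × 540 × (301)³ = 7.711 × 10^9 kg
E = ½ m v² = 0.5 × 7.711 × 10^9 × (24900)² = 2.390 × 10^18 J

E ≈ 2.39 × 10^18 J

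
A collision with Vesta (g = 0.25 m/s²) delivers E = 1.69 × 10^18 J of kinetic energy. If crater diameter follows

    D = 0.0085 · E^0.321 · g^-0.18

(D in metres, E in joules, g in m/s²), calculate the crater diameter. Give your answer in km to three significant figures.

D ≈ 7.74 km

E^0.321 = (1.69 × 10^18)^0.321 = 7.098 × 10^5
g^-0.18 = 0.25^-0.18 = 1.283
D = 0.0085 × 7.098 × 10^5 × 1.283 = 7741 m
   = 7.741 km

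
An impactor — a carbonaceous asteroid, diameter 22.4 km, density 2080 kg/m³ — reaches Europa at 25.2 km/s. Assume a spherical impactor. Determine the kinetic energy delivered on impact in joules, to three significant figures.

E ≈ 3.89 × 10^24 J

d = 22400 m; v = 25200 m/s.
Mass m = (π/6) ρ d³ = (π/6) × 2080 × (22400)³ = 1.224 × 10^16 kg
E = ½ m v² = 0.5 × 1.224 × 10^16 × (25200)² = 3.886 × 10^24 J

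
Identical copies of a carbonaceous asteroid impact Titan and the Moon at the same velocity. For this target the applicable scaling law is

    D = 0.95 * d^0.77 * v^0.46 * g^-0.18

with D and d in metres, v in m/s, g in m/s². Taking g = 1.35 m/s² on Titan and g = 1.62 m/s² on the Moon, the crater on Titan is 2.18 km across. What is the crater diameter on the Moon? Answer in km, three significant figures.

All impactor-dependent factors cancel in the ratio, leaving D_Moon/D_Titan = (g_Moon/g_Titan)^-0.18.
(1.62/1.35)^-0.18 = 1.200^-0.18 = 0.9677
D_Moon = 0.9677 × 2.18 km = 2.11 km

D ≈ 2.11 km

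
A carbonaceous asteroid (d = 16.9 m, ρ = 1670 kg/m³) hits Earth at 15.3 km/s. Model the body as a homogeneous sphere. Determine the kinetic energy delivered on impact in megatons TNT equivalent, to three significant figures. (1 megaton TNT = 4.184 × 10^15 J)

E ≈ 0.118 Mt TNT

v = 15300 m/s.
Mass m = (π/6) ρ d³ = (π/6) × 1670 × (16.9)³ = 4.221 × 10^6 kg
E = ½ m v² = 0.5 × 4.221 × 10^6 × (15300)² = 4.940 × 10^14 J
   = 4.940 × 10^14 / 4.184×10^15 = 0.1181 Mt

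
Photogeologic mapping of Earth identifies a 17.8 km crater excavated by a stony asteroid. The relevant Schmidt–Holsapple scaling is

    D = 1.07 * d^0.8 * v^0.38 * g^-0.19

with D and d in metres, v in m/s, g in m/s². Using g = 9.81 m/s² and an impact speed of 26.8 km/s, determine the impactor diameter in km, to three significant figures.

d ≈ 2.56 km

Rearranging for d: d = [D / (1.07 · 26800^0.38 · 9.81^-0.19)]^(1/0.8).
D = 17800 m.
26800^0.38 = 48.16
9.81^-0.19 = 0.6480
Denominator = 1.07 × 48.16 × 0.6480 = 33.39
D / 33.39 = 17800 / 33.39 = 533.1
d = 533.1^(1/0.8) = 533.1^1.25 = 2562 m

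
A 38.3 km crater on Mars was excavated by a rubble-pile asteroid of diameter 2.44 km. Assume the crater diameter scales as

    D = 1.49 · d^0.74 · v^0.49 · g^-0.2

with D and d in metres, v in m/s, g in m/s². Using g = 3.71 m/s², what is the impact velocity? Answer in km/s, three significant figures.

Rearranging for v: v = [D / (1.49 · 2440^0.74 · 3.71^-0.2)]^(1/0.49).
D = 38300 m.
2440^0.74 = 321.1
3.71^-0.2 = 0.7694
Denominator = 1.49 × 321.1 × 0.7694 = 368.1
D / 368.1 = 38300 / 368.1 = 104.0
v = 104.0^(1/0.49) = 104.0^2.0408 = 13073 m/s

v ≈ 13.1 km/s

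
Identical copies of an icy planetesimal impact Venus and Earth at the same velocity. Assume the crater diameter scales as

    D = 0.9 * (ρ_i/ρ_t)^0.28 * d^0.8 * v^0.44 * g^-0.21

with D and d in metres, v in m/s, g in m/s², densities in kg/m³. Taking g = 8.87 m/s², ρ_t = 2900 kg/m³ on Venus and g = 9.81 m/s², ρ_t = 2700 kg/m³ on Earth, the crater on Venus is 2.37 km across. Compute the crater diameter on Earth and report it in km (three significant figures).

The impactor-only factors (d, v, ρ_i) cancel in the ratio, leaving D_Earth/D_Venus = (g_Earth/g_Venus)^-0.21 · (ρ_t,Venus/ρ_t,Earth)^0.28.
(9.81/8.87)^-0.21 = 1.106^-0.21 = 0.9791
(2900/2700)^0.28 = 1.074^0.28 = 1.020
Ratio = 0.9791 × 1.020 = 0.9987
D_Earth = 0.9987 × 2.37 km = 2.37 km

D ≈ 2.37 km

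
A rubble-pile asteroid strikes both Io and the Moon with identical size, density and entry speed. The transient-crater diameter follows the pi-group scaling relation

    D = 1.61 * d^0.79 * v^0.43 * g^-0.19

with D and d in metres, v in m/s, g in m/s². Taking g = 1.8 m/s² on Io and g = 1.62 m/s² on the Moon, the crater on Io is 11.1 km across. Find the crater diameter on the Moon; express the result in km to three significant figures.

All impactor-dependent factors cancel in the ratio, leaving D_Moon/D_Io = (g_Moon/g_Io)^-0.19.
(1.62/1.8)^-0.19 = 0.9000^-0.19 = 1.020
D_Moon = 1.020 × 11.1 km = 11.3 km

D ≈ 11.3 km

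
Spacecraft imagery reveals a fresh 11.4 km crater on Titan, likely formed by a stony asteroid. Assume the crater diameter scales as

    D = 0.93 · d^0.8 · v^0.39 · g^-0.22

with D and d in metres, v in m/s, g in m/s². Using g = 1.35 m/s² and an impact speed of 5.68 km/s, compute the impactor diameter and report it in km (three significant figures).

d ≈ 2.07 km

Rearranging for d: d = [D / (0.93 · 5680^0.39 · 1.35^-0.22)]^(1/0.8).
D = 11400 m.
5680^0.39 = 29.12
1.35^-0.22 = 0.9361
Denominator = 0.93 × 29.12 × 0.9361 = 25.35
D / 25.35 = 11400 / 25.35 = 449.7
d = 449.7^(1/0.8) = 449.7^1.25 = 2071 m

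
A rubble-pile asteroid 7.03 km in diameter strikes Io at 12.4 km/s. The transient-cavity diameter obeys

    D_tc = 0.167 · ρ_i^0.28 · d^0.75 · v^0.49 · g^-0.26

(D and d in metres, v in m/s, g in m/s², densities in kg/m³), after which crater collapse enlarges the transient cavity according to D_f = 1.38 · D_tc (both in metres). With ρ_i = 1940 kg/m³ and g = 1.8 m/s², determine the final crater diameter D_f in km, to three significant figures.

D_f ≈ 128 km

In SI: d = 7030 m, v = 12400 m/s.
ρ_i^0.28 = 1940^0.28 = 8.329
d^0.75 = 7030^0.75 = 767.7
v^0.49 = 12400^0.49 = 101.3
g^-0.26 = 1.8^-0.26 = 0.8583
D_tc = 0.167 × 8.329 × 767.7 × 101.3 × 0.8583 = 92840 m
D_f = 1.38 × 92840 = 1.281 × 10^5 m
     = 128.1 km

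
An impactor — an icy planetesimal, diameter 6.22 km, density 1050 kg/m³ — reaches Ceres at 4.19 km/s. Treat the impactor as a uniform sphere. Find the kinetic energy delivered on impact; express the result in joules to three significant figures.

E ≈ 1.16 × 10^21 J

d = 6220 m; v = 4190 m/s.
Mass m = (π/6) ρ d³ = (π/6) × 1050 × (6220)³ = 1.323 × 10^14 kg
E = ½ m v² = 0.5 × 1.323 × 10^14 × (4190)² = 1.161 × 10^21 J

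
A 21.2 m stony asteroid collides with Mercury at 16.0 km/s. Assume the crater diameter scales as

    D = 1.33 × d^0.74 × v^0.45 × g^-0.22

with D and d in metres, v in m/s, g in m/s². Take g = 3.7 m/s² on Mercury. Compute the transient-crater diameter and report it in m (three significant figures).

In SI units: v = 16000 m/s.
d^0.74 = 21.2^0.74 = 9.583
v^0.45 = 16000^0.45 = 77.96
g^-0.22 = 3.7^-0.22 = 0.7499
D = 1.33 × 9.583 × 77.96 × 0.7499 = 745.1 m

D ≈ 745 m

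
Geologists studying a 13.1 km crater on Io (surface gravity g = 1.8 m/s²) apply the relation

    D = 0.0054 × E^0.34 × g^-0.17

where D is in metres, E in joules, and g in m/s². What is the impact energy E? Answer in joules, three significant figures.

E ≈ 8.07 × 10^18 J

Rearranging: E = [D / (0.0054 · g^-0.17)]^(1/0.34).
D = 13100 m.
g^-0.17 = 1.8^-0.17 = 0.9049
D / (0.0054 × 0.9049) = 13100 / (4.886 × 10^-3) = 2.681 × 10^6
E = (2.681 × 10^6)^2.9412 = 8.071 × 10^18 J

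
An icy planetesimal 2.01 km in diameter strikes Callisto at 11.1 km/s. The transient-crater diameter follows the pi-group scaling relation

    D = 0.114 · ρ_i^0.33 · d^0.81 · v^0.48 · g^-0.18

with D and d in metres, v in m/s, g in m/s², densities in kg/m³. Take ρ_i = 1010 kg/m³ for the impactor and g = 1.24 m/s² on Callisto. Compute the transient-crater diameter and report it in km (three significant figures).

In SI units: d = 2010 m, v = 11100 m/s.
ρ_i^0.33 = 1010^0.33 = 9.805
d^0.81 = 2010^0.81 = 473.8
v^0.48 = 11100^0.48 = 87.45
g^-0.18 = 1.24^-0.18 = 0.9620
D = 0.114 × 9.805 × 473.8 × 87.45 × 0.9620 = 44554 m
   = 44.55 km

D ≈ 44.6 km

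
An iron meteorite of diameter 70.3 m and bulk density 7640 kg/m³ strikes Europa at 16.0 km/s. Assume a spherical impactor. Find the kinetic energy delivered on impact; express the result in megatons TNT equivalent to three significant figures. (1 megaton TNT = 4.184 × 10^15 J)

E ≈ 42.5 Mt TNT

v = 16000 m/s.
Mass m = (π/6) ρ d³ = (π/6) × 7640 × (70.3)³ = 1.390 × 10^9 kg
E = ½ m v² = 0.5 × 1.390 × 10^9 × (16000)² = 1.779 × 10^17 J
   = 1.779 × 10^17 / 4.184×10^15 = 42.52 Mt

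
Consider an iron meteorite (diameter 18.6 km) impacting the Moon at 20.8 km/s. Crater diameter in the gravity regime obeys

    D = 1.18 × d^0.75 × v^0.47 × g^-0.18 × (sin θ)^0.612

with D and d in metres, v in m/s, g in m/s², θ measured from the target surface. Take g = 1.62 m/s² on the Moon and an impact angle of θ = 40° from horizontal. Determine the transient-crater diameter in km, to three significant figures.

D ≈ 141 km

In SI units: d = 18600 m, v = 20800 m/s.
d^0.75 = 18600^0.75 = 1593
v^0.47 = 20800^0.47 = 107.0
g^-0.18 = 1.62^-0.18 = 0.9168
(sin 40°)^0.612 = 0.6428^0.612 = 0.7630
D = 1.18 × 1593 × 107.0 × 0.9168 × 0.7630 = 1.407 × 10^5 m
   = 140.7 km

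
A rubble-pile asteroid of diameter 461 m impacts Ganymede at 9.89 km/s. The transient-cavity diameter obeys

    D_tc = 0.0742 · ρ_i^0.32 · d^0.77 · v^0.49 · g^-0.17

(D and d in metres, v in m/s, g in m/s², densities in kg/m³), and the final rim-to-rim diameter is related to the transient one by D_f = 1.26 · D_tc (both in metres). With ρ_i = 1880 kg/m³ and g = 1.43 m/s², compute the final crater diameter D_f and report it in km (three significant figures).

v = 9890 m/s.
ρ_i^0.32 = 1880^0.32 = 11.16
d^0.77 = 461^0.77 = 112.5
v^0.49 = 9890^0.49 = 90.71
g^-0.17 = 1.43^-0.17 = 0.9410
D_tc = 0.0742 × 11.16 × 112.5 × 90.71 × 0.9410 = 7952 m
D_f = 1.26 × 7952 = 10020 m
     = 10.02 km

D_f ≈ 10.0 km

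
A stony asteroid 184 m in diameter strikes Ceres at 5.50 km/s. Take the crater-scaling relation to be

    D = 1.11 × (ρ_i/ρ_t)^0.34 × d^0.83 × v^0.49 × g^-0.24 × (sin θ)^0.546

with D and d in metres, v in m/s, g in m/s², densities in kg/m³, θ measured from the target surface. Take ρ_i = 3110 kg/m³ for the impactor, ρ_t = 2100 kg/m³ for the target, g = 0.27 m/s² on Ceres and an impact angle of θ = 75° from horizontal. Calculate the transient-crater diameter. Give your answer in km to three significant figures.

D ≈ 8.79 km

In SI units: v = 5500 m/s.
(ρ_i/ρ_t)^0.34 = (3110/2100)^0.34 = 1.143
d^0.83 = 184^0.83 = 75.82
v^0.49 = 5500^0.49 = 68.04
g^-0.24 = 0.27^-0.24 = 1.369
(sin 75°)^0.546 = 0.9659^0.546 = 0.9812
D = 1.11 × 1.143 × 75.82 × 68.04 × 1.369 × 0.9812 = 8792 m
   = 8.792 km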